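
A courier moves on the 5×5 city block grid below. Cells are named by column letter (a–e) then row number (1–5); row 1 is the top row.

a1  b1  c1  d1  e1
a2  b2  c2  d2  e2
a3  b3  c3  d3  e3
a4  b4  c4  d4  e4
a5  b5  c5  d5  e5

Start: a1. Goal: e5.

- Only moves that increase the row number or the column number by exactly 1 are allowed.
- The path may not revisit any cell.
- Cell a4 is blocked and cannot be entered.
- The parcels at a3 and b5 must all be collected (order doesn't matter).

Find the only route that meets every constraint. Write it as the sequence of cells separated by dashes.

Moves only go right or down, so the column and row indices never decrease.
Route from a1: 2× down (reaching a3), right to b3, 2× down (reaching b5), 3× right (reaching e5) — 8 moves in all.
Check: all required cells visited.

a1 - a2 - a3 - b3 - b4 - b5 - c5 - d5 - e5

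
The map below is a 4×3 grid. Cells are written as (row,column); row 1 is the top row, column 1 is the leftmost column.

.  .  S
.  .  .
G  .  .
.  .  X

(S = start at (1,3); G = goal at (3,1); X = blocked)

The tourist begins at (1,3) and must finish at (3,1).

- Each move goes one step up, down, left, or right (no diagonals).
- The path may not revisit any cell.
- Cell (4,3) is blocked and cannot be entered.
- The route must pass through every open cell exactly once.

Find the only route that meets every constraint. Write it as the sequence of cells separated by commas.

(1,3), (1,2), (1,1), (2,1), (2,2), (2,3), (3,3), (3,2), (4,2), (4,1), (3,1)

Need to visit all 11 open cells exactly once, starting at (1,3) and ending at (3,1).
Cell (4,1) has only two open neighbours ((3,1) and (4,2)), so the path must pass straight through it: one of those is the cell it's entered from and the other is where it exits.
Route from (1,3): 2× left (reaching (1,1)), down to (2,1), 2× right (reaching (2,3)), down to (3,3), left to (3,2), down to (4,2), left to (4,1), up to (3,1) — 10 moves in all.
Check: all 11 open cells covered.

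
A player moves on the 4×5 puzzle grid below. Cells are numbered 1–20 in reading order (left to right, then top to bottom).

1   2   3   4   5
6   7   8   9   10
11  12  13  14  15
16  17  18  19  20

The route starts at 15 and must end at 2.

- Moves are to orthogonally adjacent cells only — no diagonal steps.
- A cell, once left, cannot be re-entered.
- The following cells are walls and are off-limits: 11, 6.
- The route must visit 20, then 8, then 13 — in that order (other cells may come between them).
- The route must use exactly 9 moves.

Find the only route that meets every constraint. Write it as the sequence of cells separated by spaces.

The waypoints must appear in the order 20, 8, 13, with no cell reused.
Route from 15: down 1 to 20, left 1 to 19, up 2 to 9, left 1 to 8, down 1 to 13, left 1 to 12, up 2 to 2 — 9 moves in all.
Check: order respected (20 at step 1, 8 at step 5, 13 at step 6); 9 moves as required.

15 20 19 14 9 8 13 12 7 2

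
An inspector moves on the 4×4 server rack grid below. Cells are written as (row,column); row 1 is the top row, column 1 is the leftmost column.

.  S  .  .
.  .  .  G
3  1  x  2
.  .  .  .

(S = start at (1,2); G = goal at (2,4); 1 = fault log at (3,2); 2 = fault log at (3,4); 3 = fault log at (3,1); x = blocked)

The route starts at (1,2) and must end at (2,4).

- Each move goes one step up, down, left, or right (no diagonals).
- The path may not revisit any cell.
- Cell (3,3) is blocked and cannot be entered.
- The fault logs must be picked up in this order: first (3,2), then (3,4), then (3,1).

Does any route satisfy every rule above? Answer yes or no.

no

Ignoring the required order, 6 revisit-free routes from (1,2) to (2,4) pass through all of (3,2), (3,4), and (3,1); the waypoint orders that occur are (3,2) → (3,1) → (3,4) (3); (3,1) → (3,2) → (3,4) (3) — never (3,2) → (3,4) → (3,1).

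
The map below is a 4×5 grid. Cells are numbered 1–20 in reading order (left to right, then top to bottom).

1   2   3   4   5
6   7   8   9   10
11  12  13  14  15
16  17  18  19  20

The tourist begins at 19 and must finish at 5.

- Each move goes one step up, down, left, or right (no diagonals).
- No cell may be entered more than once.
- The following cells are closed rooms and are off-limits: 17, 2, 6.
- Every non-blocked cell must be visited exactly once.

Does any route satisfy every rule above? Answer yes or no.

Cell 16 has only one open neighbour but is neither the start nor the goal, so a Hamiltonian route would have to both enter and leave it through the same neighbour — impossible without revisiting.

no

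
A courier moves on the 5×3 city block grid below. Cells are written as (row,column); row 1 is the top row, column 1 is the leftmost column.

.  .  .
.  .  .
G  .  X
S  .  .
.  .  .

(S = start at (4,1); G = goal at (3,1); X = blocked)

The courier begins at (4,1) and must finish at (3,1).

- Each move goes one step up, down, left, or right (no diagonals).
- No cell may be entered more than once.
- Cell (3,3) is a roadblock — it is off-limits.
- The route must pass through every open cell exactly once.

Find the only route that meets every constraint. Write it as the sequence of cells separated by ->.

Need to visit all 14 open cells exactly once, starting at (4,1) and ending at (3,1).
Cell (5,1) has only two open neighbours ((4,1) and (5,2)), so the path must pass straight through it: one of those is the cell it's entered from and the other is where it exits.
Route from (4,1): down 1 to (5,1), right 2 to (5,3), up 1 to (4,3), left 1 to (4,2), up 2 to (2,2), right 1 to (2,3), up 1 to (1,3), left 2 to (1,1), down 2 to (3,1) — 13 moves in all.
Check: all 14 open cells covered.

(4,1) -> (5,1) -> (5,2) -> (5,3) -> (4,3) -> (4,2) -> (3,2) -> (2,2) -> (2,3) -> (1,3) -> (1,2) -> (1,1) -> (2,1) -> (3,1)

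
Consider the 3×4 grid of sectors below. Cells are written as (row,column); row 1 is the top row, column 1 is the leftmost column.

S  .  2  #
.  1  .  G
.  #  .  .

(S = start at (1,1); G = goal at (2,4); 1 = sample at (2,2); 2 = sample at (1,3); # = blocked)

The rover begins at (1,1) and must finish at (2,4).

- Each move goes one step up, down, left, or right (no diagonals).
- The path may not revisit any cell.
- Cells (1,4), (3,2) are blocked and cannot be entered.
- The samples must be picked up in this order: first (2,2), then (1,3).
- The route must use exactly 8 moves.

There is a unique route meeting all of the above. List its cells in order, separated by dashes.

(1,1) - (2,1) - (2,2) - (1,2) - (1,3) - (2,3) - (3,3) - (3,4) - (2,4)

The waypoints must appear in the order (2,2), (1,3), with no cell reused.
Route from (1,1): down 1 to (2,1), right 1 to (2,2), up 1 to (1,2), right 1 to (1,3), down 2 to (3,3), right 1 to (3,4), up 1 to (2,4) — 8 moves in all.
Check: order respected (1 at step 2, 2 at step 4); 8 moves as required.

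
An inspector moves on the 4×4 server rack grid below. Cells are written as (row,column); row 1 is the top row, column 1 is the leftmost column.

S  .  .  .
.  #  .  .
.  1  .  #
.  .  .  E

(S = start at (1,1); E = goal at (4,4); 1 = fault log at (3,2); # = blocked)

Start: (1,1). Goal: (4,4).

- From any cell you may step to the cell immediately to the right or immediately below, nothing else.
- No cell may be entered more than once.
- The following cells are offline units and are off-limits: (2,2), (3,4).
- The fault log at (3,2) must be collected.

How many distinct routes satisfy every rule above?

A right/down-only route from (1,1) to (4,4) makes exactly 3 down-moves and 3 right-moves in some order.
With no other constraints that would be C(6,3) = 20 routes.
Split at (3,2) and multiply the segment counts (each segment already excludes blocked cells): (1,1)→(3,2): 1; (3,2)→(4,4): 2; product = 2.
That gives 2 routes.

2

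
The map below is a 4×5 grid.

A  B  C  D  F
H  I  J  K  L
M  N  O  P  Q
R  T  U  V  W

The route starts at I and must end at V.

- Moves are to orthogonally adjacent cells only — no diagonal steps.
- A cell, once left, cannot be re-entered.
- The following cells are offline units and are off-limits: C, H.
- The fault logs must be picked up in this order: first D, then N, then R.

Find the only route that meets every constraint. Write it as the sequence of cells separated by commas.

The waypoints must appear in the order D, N, R, with no cell reused.
Route from I: 2× right (reaching K), up to D, right to F, 2× down (reaching Q), 4× left (reaching M), down to R, 3× right (reaching V) — 14 moves in all.
Check: order respected (D at step 3, N at step 9, R at step 11).

I, J, K, D, F, L, Q, P, O, N, M, R, T, U, V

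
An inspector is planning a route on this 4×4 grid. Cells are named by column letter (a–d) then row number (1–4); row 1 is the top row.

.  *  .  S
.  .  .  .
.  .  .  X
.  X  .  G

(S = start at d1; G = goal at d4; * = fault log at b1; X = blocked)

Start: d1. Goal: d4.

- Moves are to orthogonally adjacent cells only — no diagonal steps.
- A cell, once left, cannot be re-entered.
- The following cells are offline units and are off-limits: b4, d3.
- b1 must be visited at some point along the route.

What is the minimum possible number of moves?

7

Any route passes through b1 somewhere between d1 and d4. Summing Manhattan distances along the two legs (d1 → b1 → d4) gives a lower bound of 2 + 5 = 7 moves.
A route of 7 moves achieves this: d1 → c1 → b1 → b2 → b3 → c3 → c4 → d4.
Since 7 matches the lower bound, it is optimal.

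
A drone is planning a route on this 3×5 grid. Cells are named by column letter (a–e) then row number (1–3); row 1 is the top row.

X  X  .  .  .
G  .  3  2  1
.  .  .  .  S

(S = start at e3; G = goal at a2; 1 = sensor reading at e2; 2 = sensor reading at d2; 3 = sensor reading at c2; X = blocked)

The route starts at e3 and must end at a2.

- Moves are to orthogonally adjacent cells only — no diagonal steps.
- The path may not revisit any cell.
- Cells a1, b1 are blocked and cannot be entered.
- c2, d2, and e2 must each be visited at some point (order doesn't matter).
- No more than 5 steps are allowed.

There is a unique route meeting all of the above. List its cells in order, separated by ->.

Any route must reach c2, d2, and e2 and still end at a2 within 5 moves, so the order of the required stops is forced.
Route from e3: up 1 to e2, left 4 to a2 — 5 moves in all.
Check: all required cells visited; 5 ≤ 5 moves.

e3 -> e2 -> d2 -> c2 -> b2 -> a2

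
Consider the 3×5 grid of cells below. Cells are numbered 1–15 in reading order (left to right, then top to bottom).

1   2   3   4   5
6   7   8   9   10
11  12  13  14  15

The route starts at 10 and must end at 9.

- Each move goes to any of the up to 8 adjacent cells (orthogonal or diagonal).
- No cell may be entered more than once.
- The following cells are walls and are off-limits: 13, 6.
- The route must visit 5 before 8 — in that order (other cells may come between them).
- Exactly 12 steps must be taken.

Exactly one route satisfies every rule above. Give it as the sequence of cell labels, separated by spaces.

10 5 4 3 2 1 7 11 12 8 14 15 9

The waypoints must appear in the order 5, 8, with no cell reused.
Route from 10: up 1 to 5, left 4 to 1, down-right 1 to 7, down-left 1 to 11, right 1 to 12, up-right 1 to 8, down-right 1 to 14, right 1 to 15, up-left 1 to 9 — 12 moves in all.
Check: order respected (5 at step 1, 8 at step 9); 12 moves as required.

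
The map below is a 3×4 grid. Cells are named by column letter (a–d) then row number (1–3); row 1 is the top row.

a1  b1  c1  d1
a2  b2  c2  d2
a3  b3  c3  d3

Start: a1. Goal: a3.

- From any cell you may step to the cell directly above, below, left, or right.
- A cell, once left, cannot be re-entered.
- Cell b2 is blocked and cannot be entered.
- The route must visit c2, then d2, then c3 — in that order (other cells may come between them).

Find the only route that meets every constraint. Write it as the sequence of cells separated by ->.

The waypoints must appear in the order c2, d2, c3, with no cell reused.
Route from a1: 2× right (reaching c1), down to c2, right to d2, down to d3, 3× left (reaching a3) — 8 moves in all.
Check: order respected (c2 at step 3, d2 at step 4, c3 at step 6).

a1 -> b1 -> c1 -> c2 -> d2 -> d3 -> c3 -> b3 -> a3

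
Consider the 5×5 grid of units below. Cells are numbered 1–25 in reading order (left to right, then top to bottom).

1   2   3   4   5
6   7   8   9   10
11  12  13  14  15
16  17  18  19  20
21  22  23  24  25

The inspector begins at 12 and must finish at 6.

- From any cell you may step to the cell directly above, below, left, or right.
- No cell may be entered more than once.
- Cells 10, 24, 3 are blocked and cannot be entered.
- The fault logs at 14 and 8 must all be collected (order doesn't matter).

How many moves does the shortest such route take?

Any route passes through 14 and 8 in some order between 12 and 6. Summing Manhattan distances along each leg and taking the cheapest ordering (12 → 14 → 8 → 6) gives a lower bound of 2 + 2 + 2 = 6 moves.
A route of 6 moves achieves this: 12 → 13 → 14 → 9 → 8 → 7 → 6.
Since 6 matches the lower bound, it is optimal.

6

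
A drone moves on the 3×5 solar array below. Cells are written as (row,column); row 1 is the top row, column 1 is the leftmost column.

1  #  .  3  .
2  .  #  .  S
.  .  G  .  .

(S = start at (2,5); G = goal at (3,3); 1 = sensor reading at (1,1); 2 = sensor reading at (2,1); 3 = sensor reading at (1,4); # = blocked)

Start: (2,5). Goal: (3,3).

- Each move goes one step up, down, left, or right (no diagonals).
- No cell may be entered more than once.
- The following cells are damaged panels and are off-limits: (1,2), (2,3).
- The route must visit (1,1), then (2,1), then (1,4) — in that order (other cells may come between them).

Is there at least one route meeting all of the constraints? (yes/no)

(1,1) must be visited but has only one open neighbour ((2,1)), and it is neither the start nor the goal — the route would have to enter and leave through (2,1), re-entering it.

no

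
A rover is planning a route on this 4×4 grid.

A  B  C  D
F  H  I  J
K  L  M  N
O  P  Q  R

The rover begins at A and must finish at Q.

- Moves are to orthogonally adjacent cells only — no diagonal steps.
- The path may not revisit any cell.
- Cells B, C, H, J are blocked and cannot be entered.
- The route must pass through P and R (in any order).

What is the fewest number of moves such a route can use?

Any route passes through P and R in some order between A and Q. Summing Manhattan distances along each leg and taking the cheapest ordering (A → P → R → Q) gives a lower bound of 4 + 2 + 1 = 7 moves.
The shortest route satisfying every rule uses 9 moves: A → F → K → O → P → L → M → N → R → Q.
The bound of 7 isn't tight here; checking systematically, no route of length 7 through 8 satisfies every constraint, so 9 is the minimum.

9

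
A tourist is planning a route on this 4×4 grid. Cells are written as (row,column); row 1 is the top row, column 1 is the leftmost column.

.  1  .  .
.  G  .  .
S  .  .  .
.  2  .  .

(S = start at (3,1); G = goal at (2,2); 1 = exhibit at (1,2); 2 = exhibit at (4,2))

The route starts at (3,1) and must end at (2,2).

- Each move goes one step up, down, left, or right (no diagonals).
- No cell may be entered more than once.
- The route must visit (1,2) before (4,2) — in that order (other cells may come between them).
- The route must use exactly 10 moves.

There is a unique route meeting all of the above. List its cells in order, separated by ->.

The waypoints must appear in the order (1,2), (4,2), with no cell reused.
Route from (3,1): up 2 to (1,1), right 2 to (1,3), down 3 to (4,3), left 1 to (4,2), up 2 to (2,2) — 10 moves in all.
Check: order respected (1 at step 3, 2 at step 8); 10 moves as required.

(3,1) -> (2,1) -> (1,1) -> (1,2) -> (1,3) -> (2,3) -> (3,3) -> (4,3) -> (4,2) -> (3,2) -> (2,2)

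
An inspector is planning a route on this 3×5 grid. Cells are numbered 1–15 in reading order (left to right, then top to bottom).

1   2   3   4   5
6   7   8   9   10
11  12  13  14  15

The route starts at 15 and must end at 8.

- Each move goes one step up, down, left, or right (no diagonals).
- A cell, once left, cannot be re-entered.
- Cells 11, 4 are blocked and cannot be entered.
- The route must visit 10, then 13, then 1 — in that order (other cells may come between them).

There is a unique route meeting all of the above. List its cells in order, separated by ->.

15 -> 10 -> 9 -> 14 -> 13 -> 12 -> 7 -> 6 -> 1 -> 2 -> 3 -> 8

The waypoints must appear in the order 10, 13, 1, with no cell reused.
Route from 15: up to 10, left to 9, down to 14, 2× left (reaching 12), up to 7, left to 6, up to 1, 2× right (reaching 3), down to 8 — 11 moves in all.
Check: order respected (10 at step 1, 13 at step 4, 1 at step 8).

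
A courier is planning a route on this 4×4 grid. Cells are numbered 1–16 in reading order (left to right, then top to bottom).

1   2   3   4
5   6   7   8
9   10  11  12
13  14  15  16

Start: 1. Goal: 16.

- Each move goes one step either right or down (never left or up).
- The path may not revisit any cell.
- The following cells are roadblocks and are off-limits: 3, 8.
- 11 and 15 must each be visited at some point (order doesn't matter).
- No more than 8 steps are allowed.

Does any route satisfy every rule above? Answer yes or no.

One route that works: 1 → 5 → 9 → 10 → 11 → 15 → 16.

yes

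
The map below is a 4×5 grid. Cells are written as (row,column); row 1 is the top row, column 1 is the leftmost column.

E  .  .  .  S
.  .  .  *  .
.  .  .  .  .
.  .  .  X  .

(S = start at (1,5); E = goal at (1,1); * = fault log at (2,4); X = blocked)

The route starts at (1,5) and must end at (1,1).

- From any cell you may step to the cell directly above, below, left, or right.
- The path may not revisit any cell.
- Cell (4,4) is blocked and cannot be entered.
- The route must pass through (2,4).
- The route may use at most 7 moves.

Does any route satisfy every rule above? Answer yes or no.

One route that works: (1,5) → (2,5) → (2,4) → (1,4) → (1,3) → (1,2) → (1,1).

yes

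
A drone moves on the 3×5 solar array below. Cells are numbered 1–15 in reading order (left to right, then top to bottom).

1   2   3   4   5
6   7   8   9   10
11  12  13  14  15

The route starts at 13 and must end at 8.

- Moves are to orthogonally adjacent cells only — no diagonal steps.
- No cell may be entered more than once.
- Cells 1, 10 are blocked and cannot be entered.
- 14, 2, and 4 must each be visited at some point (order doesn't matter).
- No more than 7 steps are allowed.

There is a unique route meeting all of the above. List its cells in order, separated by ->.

The budget equals the shortest possible length, so every move has to be on a shortest route through the required cells.
Route from 13: right 1 to 14, up 2 to 4, left 2 to 2, down 1 to 7, right 1 to 8 — 7 moves in all.
Check: all required cells visited; 7 ≤ 7 moves.

13 -> 14 -> 9 -> 4 -> 3 -> 2 -> 7 -> 8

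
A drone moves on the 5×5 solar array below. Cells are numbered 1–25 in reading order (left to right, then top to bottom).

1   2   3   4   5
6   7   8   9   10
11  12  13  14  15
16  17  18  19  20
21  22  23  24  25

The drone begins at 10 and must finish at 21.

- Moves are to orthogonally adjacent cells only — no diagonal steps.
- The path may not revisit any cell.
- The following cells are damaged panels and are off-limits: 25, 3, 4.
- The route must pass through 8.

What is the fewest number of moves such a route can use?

7

Any route passes through 8 somewhere between 10 and 21. Summing Manhattan distances along the two legs (10 → 8 → 21) gives a lower bound of 2 + 5 = 7 moves.
A route of 7 moves achieves this: 10 → 9 → 8 → 13 → 18 → 23 → 22 → 21.
Since 7 matches the lower bound, it is optimal.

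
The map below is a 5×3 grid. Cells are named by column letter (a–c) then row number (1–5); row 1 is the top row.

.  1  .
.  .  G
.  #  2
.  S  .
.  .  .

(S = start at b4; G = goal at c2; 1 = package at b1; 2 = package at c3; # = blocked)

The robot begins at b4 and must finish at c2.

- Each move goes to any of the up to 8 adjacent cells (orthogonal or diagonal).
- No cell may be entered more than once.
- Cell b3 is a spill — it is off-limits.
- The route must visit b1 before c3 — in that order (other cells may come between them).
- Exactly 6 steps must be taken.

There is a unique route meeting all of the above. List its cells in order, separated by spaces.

The waypoints must appear in the order b1, c3, with no cell reused.
Route from b4: up-left 1 to a3, up 1 to a2, up-right 1 to b1, down 1 to b2, down-right 1 to c3, up 1 to c2 — 6 moves in all.
Check: order respected (1 at step 3, 2 at step 5); 6 moves as required.

b4 a3 a2 b1 b2 c3 c2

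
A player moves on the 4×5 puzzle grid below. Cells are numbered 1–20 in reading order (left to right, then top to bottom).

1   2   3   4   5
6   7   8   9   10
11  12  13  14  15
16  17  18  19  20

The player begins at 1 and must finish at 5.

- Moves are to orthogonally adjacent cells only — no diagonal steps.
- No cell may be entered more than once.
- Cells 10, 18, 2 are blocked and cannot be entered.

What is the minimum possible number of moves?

The Manhattan distance from 1 to 5 is |1−1| + |1−5| = 4, so at least 4 moves are needed.
That bound ignores the blocked cells. Measuring each leg by the fewest moves that actually steer around them (1→5: 6) raises the lower bound to 6.
A route of 6 moves exists: 1 → 6 → 7 → 8 → 3 → 4 → 5.
Since 6 matches that lower bound, it is optimal.

6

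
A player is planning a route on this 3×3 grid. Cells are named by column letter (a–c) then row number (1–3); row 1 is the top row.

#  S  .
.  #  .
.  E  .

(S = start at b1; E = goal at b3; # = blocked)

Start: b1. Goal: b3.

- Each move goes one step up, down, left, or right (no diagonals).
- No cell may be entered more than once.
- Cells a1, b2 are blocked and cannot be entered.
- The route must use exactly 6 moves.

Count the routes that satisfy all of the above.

Need simple routes of exactly 6 moves from b1 to b3 (Manhattan distance 2, so 2 moves are spent on a detour and 2 undoing it).
No route satisfies every constraint, so the count is 0.

0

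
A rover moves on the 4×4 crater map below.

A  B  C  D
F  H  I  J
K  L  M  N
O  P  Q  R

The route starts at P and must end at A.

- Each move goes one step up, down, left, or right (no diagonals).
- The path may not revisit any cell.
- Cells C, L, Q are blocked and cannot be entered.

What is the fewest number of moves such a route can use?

4

The Manhattan distance from P to A is |4−1| + |2−1| = 4, so at least 4 moves are needed.
A route of 4 moves achieves this: P → O → K → F → A.
Since 4 matches the lower bound, it is optimal.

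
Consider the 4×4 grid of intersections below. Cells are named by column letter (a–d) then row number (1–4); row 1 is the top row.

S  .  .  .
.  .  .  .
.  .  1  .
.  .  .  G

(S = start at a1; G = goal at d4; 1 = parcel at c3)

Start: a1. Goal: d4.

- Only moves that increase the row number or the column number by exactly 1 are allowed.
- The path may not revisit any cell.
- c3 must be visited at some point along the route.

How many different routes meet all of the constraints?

A right/down-only route from a1 to d4 makes exactly 3 down-moves and 3 right-moves in some order.
With no other constraints that would be C(6,3) = 20 routes.
Split at c3 and multiply the segment counts: a1→c3: 6; c3→d4: 2; product = 12.
That gives 12 routes.

12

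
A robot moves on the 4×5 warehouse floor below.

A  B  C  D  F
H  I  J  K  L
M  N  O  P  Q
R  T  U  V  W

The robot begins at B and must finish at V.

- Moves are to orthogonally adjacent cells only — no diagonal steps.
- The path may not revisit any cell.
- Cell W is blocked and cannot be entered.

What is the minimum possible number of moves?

5

The Manhattan distance from B to V is |1−4| + |2−4| = 5, so at least 5 moves are needed.
A route of 5 moves achieves this: B → I → N → T → U → V.
Since 5 matches the lower bound, it is optimal.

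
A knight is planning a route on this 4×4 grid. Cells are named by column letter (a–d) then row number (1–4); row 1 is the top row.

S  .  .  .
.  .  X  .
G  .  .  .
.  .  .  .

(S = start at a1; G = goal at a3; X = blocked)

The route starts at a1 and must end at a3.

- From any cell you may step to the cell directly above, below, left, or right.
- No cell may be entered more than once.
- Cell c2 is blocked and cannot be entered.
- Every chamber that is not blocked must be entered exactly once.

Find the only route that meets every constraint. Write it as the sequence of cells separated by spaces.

Need to visit all 15 open cells exactly once, starting at a1 and ending at a3.
Route from a1: down to a2, right to b2, up to b1, 2× right (reaching d1), 3× down (reaching d4), left to c4, up to c3, left to b3, down to b4, left to a4, up to a3 — 14 moves in all.
Check: all 15 open cells covered.

a1 a2 b2 b1 c1 d1 d2 d3 d4 c4 c3 b3 b4 a4 a3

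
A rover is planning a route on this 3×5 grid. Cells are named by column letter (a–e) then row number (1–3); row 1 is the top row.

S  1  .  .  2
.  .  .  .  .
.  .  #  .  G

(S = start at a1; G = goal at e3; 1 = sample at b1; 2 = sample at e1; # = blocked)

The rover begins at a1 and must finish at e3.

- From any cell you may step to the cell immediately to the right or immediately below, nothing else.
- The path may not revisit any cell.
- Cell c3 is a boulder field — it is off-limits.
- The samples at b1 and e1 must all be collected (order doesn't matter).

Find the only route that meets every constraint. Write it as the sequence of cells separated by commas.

a1, b1, c1, d1, e1, e2, e3

Moves only go right or down, so the column and row indices never decrease.
Route from a1: right 4 to e1, down 2 to e3 — 6 moves in all.
Check: all required cells visited.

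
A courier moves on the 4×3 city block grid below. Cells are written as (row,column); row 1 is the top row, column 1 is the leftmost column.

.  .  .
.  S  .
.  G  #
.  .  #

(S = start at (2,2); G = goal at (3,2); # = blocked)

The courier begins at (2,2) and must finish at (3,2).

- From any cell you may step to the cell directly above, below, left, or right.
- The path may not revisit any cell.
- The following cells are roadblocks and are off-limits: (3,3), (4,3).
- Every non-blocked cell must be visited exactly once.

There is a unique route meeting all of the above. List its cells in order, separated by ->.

Need to visit all 10 open cells exactly once, starting at (2,2) and ending at (3,2).
Cell (1,3) has only two open neighbours ((2,3) and (1,2)), so the path must pass straight through it: one of those is the cell it's entered from and the other is where it exits.
Route from (2,2): right to (2,3), up to (1,3), 2× left (reaching (1,1)), 3× down (reaching (4,1)), right to (4,2), up to (3,2) — 9 moves in all.
Check: all 10 open cells covered.

(2,2) -> (2,3) -> (1,3) -> (1,2) -> (1,1) -> (2,1) -> (3,1) -> (4,1) -> (4,2) -> (3,2)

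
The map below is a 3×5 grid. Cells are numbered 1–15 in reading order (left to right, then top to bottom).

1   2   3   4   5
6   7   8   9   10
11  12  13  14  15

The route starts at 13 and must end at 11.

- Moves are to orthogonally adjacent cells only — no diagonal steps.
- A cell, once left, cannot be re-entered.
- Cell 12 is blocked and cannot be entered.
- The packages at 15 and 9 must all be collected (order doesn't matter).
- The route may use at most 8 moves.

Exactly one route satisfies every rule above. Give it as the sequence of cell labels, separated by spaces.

13 14 15 10 9 8 7 6 11

The budget equals the shortest possible length, so every move has to be on a shortest route through the required cells.
Route from 13: right 2 to 15, up 1 to 10, left 4 to 6, down 1 to 11 — 8 moves in all.
Check: all required cells visited; 8 ≤ 8 moves.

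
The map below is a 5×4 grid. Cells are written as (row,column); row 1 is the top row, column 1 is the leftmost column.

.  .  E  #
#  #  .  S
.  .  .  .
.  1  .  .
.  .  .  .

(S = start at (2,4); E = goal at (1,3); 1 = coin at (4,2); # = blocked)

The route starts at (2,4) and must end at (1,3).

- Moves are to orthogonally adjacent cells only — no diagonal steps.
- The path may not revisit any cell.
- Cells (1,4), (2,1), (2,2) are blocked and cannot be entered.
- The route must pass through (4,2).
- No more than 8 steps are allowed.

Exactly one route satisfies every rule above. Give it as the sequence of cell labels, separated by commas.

(2,4), (3,4), (4,4), (4,3), (4,2), (3,2), (3,3), (2,3), (1,3)

The 8-move cap with required stops at (4,2) leaves no slack for detours.
Route from (2,4): 2× down (reaching (4,4)), 2× left (reaching (4,2)), up to (3,2), right to (3,3), 2× up (reaching (1,3)) — 8 moves in all.
Check: all required cells visited; 8 ≤ 8 moves.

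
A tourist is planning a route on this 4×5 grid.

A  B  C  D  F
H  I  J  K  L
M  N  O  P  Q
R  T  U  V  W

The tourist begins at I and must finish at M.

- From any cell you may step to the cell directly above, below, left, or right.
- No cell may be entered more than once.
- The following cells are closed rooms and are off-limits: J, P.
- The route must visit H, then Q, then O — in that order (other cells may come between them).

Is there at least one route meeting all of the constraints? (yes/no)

One route that works: I → H → A → B → C → D → K → L → Q → W → V → U → O → N → M.

yes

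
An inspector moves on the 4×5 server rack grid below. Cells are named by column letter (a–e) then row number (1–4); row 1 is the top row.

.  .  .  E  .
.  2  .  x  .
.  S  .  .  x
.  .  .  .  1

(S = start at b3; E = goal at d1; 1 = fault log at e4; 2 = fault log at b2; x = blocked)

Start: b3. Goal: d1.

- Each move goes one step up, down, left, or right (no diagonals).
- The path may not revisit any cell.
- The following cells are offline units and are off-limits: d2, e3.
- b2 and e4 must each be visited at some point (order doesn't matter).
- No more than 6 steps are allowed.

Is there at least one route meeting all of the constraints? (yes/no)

no

e4 must be visited but has only one open neighbour (d4), and it is neither the start nor the goal — the route would have to enter and leave through d4, re-entering it.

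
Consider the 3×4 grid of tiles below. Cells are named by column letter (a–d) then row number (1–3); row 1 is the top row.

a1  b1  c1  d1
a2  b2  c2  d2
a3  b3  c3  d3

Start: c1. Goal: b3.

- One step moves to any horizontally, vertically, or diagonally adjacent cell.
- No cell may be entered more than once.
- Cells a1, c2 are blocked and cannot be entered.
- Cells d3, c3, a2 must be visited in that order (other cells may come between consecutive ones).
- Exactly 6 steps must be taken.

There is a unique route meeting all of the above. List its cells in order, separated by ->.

The waypoints must appear in the order d3, c3, a2, with no cell reused.
Route from c1: down-right to d2, down to d3, left to c3, up-left to b2, left to a2, down-right to b3 — 6 moves in all.
Check: order respected (d3 at step 2, c3 at step 3, a2 at step 5); 6 moves as required.

c1 -> d2 -> d3 -> c3 -> b2 -> a2 -> b3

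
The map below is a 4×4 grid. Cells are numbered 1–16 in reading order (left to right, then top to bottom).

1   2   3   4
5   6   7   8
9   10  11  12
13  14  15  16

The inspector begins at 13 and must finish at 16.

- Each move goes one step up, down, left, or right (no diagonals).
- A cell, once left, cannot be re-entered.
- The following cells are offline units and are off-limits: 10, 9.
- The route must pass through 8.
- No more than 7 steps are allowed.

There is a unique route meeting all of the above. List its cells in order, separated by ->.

The budget equals the shortest possible length, so every move has to be on a shortest route through the required cells.
Route from 13: right 2 to 15, up 2 to 7, right 1 to 8, down 2 to 16 — 7 moves in all.
Check: all required cells visited; 7 ≤ 7 moves.

13 -> 14 -> 15 -> 11 -> 7 -> 8 -> 12 -> 16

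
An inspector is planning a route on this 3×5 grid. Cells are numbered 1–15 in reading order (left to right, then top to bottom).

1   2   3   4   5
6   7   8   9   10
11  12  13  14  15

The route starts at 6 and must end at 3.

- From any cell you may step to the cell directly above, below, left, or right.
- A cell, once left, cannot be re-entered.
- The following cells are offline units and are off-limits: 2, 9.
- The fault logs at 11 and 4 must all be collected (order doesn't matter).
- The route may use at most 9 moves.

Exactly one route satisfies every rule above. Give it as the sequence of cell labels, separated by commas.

6, 11, 12, 13, 14, 15, 10, 5, 4, 3

The 9-move cap with required stops at 11, 4 leaves no slack for detours.
Route from 6: down to 11, 4× right (reaching 15), 2× up (reaching 5), 2× left (reaching 3) — 9 moves in all.
Check: all required cells visited; 9 ≤ 9 moves.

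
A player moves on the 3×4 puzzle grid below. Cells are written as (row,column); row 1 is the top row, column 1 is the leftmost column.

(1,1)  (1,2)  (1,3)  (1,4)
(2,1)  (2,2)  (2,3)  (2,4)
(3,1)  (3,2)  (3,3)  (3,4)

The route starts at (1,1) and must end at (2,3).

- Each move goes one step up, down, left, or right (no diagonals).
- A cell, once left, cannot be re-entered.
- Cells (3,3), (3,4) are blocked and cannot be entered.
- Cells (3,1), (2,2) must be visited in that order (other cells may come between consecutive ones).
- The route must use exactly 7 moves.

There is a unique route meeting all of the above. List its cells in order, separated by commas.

(1,1), (2,1), (3,1), (3,2), (2,2), (1,2), (1,3), (2,3)

The waypoints must appear in the order (3,1), (2,2), with no cell reused.
Route from (1,1): down 2 to (3,1), right 1 to (3,2), up 2 to (1,2), right 1 to (1,3), down 1 to (2,3) — 7 moves in all.
Check: order respected ((3,1) at step 2, (2,2) at step 4); 7 moves as required.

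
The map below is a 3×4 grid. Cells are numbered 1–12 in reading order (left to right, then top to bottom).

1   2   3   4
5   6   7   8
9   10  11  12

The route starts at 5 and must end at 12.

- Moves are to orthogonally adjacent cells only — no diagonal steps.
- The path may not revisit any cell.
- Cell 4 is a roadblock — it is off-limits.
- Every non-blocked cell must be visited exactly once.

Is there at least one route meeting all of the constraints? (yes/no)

Colour the cells like a checkerboard: each orthogonal step flips colour, so a Hamiltonian route alternates colours. Here there are 6 cells of one colour and 5 of the other, with start on the same colour as the goal — the counts and endpoints can't be arranged into an alternating sequence of length 11, so no Hamiltonian route exists.

no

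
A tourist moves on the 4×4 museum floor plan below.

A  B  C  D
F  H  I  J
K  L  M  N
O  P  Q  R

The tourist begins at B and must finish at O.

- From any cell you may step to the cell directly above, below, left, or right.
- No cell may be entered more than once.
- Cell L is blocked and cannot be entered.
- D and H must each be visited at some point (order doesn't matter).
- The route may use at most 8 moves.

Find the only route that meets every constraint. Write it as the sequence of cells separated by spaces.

Any route must reach D and H and still end at O within 8 moves, so the order of the required stops is forced.
Route from B: 2× right (reaching D), down to J, 3× left (reaching F), 2× down (reaching O) — 8 moves in all.
Check: all required cells visited; 8 ≤ 8 moves.

B C D J I H F K O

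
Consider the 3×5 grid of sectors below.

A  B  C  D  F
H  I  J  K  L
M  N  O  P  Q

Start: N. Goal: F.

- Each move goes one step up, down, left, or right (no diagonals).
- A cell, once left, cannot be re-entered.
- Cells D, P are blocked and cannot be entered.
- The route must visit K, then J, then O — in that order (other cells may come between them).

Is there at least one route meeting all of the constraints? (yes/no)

no

Ignoring the required order, 1 revisit-free route from N to F passes through all of K, J, and O; the waypoint orders that occur are O → J → K (1) — never K → J → O.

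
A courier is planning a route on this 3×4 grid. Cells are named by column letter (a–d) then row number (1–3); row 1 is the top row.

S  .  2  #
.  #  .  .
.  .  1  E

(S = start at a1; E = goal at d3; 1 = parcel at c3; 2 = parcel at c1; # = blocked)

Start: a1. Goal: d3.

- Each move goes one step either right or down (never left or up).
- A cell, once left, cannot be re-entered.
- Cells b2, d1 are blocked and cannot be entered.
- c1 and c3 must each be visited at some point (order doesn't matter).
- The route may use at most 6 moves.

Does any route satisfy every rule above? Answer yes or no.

yes

One route that works: a1 → b1 → c1 → c2 → c3 → d3.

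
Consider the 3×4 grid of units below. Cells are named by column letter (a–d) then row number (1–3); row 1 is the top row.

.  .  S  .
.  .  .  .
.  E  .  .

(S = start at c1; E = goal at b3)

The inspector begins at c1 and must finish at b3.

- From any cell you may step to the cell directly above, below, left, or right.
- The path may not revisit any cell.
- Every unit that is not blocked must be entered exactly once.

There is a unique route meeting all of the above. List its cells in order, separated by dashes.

c1 - d1 - d2 - d3 - c3 - c2 - b2 - b1 - a1 - a2 - a3 - b3

Need to visit all 12 open cells exactly once, starting at c1 and ending at b3.
Cell a1 has only two open neighbours (a2 and b1), so the path must pass straight through it: one of those is the cell it's entered from and the other is where it exits.
Route from c1: right to d1, 2× down (reaching d3), left to c3, up to c2, left to b2, up to b1, left to a1, 2× down (reaching a3), right to b3 — 11 moves in all.
Check: all 12 open cells covered.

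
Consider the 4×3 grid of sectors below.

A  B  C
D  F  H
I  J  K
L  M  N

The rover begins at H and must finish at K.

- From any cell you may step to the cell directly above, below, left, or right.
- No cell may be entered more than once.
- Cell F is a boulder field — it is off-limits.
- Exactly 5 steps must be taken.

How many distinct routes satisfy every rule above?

0

Need simple routes of exactly 5 moves from H to K (Manhattan distance 1, so 2 moves are spent on a detour and 2 undoing it).
No route satisfies every constraint, so the count is 0.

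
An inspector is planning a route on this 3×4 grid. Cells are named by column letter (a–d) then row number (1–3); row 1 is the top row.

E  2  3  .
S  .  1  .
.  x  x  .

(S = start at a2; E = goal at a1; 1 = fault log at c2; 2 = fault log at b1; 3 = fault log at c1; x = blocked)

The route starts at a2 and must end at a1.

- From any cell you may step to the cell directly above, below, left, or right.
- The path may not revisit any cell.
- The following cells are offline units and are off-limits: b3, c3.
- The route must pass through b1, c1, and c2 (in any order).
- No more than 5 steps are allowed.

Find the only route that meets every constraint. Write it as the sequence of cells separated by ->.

a2 -> b2 -> c2 -> c1 -> b1 -> a1

The budget equals the shortest possible length, so every move has to be on a shortest route through the required cells.
Route from a2: 2× right (reaching c2), up to c1, 2× left (reaching a1) — 5 moves in all.
Check: all required cells visited; 5 ≤ 5 moves.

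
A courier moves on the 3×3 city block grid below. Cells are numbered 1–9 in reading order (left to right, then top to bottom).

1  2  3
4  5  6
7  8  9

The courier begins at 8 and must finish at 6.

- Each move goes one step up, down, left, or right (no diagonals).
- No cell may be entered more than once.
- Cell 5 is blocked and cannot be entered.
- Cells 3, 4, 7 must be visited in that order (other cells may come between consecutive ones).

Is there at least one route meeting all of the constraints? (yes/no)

Ignoring the required order, 1 revisit-free route from 8 to 6 passes through all of 3, 4, and 7; the waypoint orders that occur are 7 → 4 → 3 (1) — never 3 → 4 → 7.

no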